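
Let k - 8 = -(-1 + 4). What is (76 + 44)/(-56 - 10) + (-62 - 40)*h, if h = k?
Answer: -5630/11 ≈ -511.82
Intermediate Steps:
k = 5 (k = 8 - (-1 + 4) = 8 - 1*3 = 8 - 3 = 5)
h = 5
(76 + 44)/(-56 - 10) + (-62 - 40)*h = (76 + 44)/(-56 - 10) + (-62 - 40)*5 = 120/(-66) - 102*5 = 120*(-1/66) - 510 = -20/11 - 510 = -5630/11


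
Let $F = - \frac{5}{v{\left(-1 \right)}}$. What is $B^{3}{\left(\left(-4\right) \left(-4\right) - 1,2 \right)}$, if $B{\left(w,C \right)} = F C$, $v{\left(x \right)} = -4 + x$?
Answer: $8$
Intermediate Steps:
$F = 1$ ($F = - \frac{5}{-4 - 1} = - \frac{5}{-5} = \left(-5\right) \left(- \frac{1}{5}\right) = 1$)
$B{\left(w,C \right)} = C$ ($B{\left(w,C \right)} = 1 C = C$)
$B^{3}{\left(\left(-4\right) \left(-4\right) - 1,2 \right)} = 2^{3} = 8$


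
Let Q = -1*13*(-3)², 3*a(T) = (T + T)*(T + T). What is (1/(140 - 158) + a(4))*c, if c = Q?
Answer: -4979/2 ≈ -2489.5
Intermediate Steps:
a(T) = 4*T²/3 (a(T) = ((T + T)*(T + T))/3 = ((2*T)*(2*T))/3 = (4*T²)/3 = 4*T²/3)
Q = -117 (Q = -13*9 = -117)
c = -117
(1/(140 - 158) + a(4))*c = (1/(140 - 158) + (4/3)*4²)*(-117) = (1/(-18) + (4/3)*16)*(-117) = (-1/18 + 64/3)*(-117) = (383/18)*(-117) = -4979/2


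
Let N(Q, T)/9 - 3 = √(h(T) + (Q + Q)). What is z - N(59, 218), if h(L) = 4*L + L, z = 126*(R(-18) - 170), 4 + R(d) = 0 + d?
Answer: -24219 - 18*√302 ≈ -24532.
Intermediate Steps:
R(d) = -4 + d (R(d) = -4 + (0 + d) = -4 + d)
z = -24192 (z = 126*((-4 - 18) - 170) = 126*(-22 - 170) = 126*(-192) = -24192)
h(L) = 5*L
N(Q, T) = 27 + 9*√(2*Q + 5*T) (N(Q, T) = 27 + 9*√(5*T + (Q + Q)) = 27 + 9*√(5*T + 2*Q) = 27 + 9*√(2*Q + 5*T))
z - N(59, 218) = -24192 - (27 + 9*√(2*59 + 5*218)) = -24192 - (27 + 9*√(118 + 1090)) = -24192 - (27 + 9*√1208) = -24192 - (27 + 9*(2*√302)) = -24192 - (27 + 18*√302) = -24192 + (-27 - 18*√302) = -24219 - 18*√302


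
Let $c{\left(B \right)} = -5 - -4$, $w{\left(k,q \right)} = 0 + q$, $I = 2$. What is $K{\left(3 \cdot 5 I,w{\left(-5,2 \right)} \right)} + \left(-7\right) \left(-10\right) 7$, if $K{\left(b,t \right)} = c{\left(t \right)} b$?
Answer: $460$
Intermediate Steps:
$w{\left(k,q \right)} = q$
$c{\left(B \right)} = -1$ ($c{\left(B \right)} = -5 + 4 = -1$)
$K{\left(b,t \right)} = - b$
$K{\left(3 \cdot 5 I,w{\left(-5,2 \right)} \right)} + \left(-7\right) \left(-10\right) 7 = - 3 \cdot 5 \cdot 2 + \left(-7\right) \left(-10\right) 7 = - 15 \cdot 2 + 70 \cdot 7 = \left(-1\right) 30 + 490 = -30 + 490 = 460$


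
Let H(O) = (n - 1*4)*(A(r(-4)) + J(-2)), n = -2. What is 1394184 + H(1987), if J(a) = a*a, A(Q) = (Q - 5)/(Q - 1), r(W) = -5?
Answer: 1394150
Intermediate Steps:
A(Q) = (-5 + Q)/(-1 + Q)
J(a) = a²
H(O) = -34 (H(O) = (-2 - 1*4)*((-5 - 5)/(-1 - 5) + (-2)²) = (-2 - 4)*(-10/(-6) + 4) = -6*(-⅙*(-10) + 4) = -6*(5/3 + 4) = -6*17/3 = -34)
1394184 + H(1987) = 1394184 - 34 = 1394150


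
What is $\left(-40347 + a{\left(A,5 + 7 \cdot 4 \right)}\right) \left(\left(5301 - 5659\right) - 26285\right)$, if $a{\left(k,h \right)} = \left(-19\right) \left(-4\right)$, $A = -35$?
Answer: $1072940253$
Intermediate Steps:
$a{\left(k,h \right)} = 76$
$\left(-40347 + a{\left(A,5 + 7 \cdot 4 \right)}\right) \left(\left(5301 - 5659\right) - 26285\right) = \left(-40347 + 76\right) \left(\left(5301 - 5659\right) - 26285\right) = - 40271 \left(-358 - 26285\right) = \left(-40271\right) \left(-26643\right) = 1072940253$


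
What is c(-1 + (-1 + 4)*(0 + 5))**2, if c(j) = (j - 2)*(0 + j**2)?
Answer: 5531904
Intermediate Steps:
c(j) = j**2*(-2 + j) (c(j) = (-2 + j)*j**2 = j**2*(-2 + j))
c(-1 + (-1 + 4)*(0 + 5))**2 = ((-1 + (-1 + 4)*(0 + 5))**2*(-2 + (-1 + (-1 + 4)*(0 + 5))))**2 = ((-1 + 3*5)**2*(-2 + (-1 + 3*5)))**2 = ((-1 + 15)**2*(-2 + (-1 + 15)))**2 = (14**2*(-2 + 14))**2 = (196*12)**2 = 2352**2 = 5531904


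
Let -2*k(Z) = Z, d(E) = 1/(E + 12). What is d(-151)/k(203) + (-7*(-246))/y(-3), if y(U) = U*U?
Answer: 16196564/84651 ≈ 191.33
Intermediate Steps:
d(E) = 1/(12 + E)
k(Z) = -Z/2
y(U) = U²
d(-151)/k(203) + (-7*(-246))/y(-3) = 1/((12 - 151)*((-½*203))) + (-7*(-246))/((-3)²) = 1/((-139)*(-203/2)) + 1722/9 = -1/139*(-2/203) + 1722*(⅑) = 2/28217 + 574/3 = 16196564/84651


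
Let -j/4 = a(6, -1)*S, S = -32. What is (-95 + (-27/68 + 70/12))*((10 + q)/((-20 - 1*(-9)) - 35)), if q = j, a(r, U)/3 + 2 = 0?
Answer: -6924709/4692 ≈ -1475.9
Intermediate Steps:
a(r, U) = -6 (a(r, U) = -6 + 3*0 = -6 + 0 = -6)
j = -768 (j = -(-24)*(-32) = -4*192 = -768)
q = -768
(-95 + (-27/68 + 70/12))*((10 + q)/((-20 - 1*(-9)) - 35)) = (-95 + (-27/68 + 70/12))*((10 - 768)/((-20 - 1*(-9)) - 35)) = (-95 + (-27*1/68 + 70*(1/12)))*(-758/((-20 + 9) - 35)) = (-95 + (-27/68 + 35/6))*(-758/(-11 - 35)) = (-95 + 1109/204)*(-758/(-46)) = -(-6924709)*(-1)/(102*46) = -18271/204*379/23 = -6924709/4692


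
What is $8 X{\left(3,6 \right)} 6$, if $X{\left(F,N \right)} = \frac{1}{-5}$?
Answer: $- \frac{48}{5} \approx -9.6$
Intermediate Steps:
$X{\left(F,N \right)} = - \frac{1}{5}$
$8 X{\left(3,6 \right)} 6 = 8 \left(- \frac{1}{5}\right) 6 = \left(- \frac{8}{5}\right) 6 = - \frac{48}{5}$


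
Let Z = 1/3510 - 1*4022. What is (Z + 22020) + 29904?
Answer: 168136021/3510 ≈ 47902.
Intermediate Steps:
Z = -14117219/3510 (Z = 1/3510 - 4022 = -14117219/3510 ≈ -4022.0)
(Z + 22020) + 29904 = (-14117219/3510 + 22020) + 29904 = 63172981/3510 + 29904 = 168136021/3510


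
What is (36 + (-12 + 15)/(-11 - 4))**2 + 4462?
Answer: 143591/25 ≈ 5743.6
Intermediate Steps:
(36 + (-12 + 15)/(-11 - 4))**2 + 4462 = (36 + 3/(-15))**2 + 4462 = (36 + 3*(-1/15))**2 + 4462 = (36 - 1/5)**2 + 4462 = (179/5)**2 + 4462 = 32041/25 + 4462 = 143591/25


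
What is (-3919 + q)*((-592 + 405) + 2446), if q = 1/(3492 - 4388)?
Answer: -7932309075/896 ≈ -8.8530e+6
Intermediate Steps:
q = -1/896 (q = 1/(-896) = -1/896 ≈ -0.0011161)
(-3919 + q)*((-592 + 405) + 2446) = (-3919 - 1/896)*((-592 + 405) + 2446) = -3511425*(-187 + 2446)/896 = -3511425/896*2259 = -7932309075/896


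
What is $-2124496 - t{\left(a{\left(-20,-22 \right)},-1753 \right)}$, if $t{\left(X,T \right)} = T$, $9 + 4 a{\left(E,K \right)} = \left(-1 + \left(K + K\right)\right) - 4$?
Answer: $-2122743$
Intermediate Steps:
$a{\left(E,K \right)} = - \frac{7}{2} + \frac{K}{2}$ ($a{\left(E,K \right)} = - \frac{9}{4} + \frac{\left(-1 + \left(K + K\right)\right) - 4}{4} = - \frac{9}{4} + \frac{\left(-1 + 2 K\right) - 4}{4} = - \frac{9}{4} + \frac{-5 + 2 K}{4} = - \frac{9}{4} + \left(- \frac{5}{4} + \frac{K}{2}\right) = - \frac{7}{2} + \frac{K}{2}$)
$-2124496 - t{\left(a{\left(-20,-22 \right)},-1753 \right)} = -2124496 - -1753 = -2124496 + 1753 = -2122743$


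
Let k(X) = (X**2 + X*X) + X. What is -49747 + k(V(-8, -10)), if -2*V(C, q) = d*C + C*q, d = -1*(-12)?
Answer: -49611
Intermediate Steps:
d = 12
V(C, q) = -6*C - C*q/2 (V(C, q) = -(12*C + C*q)/2 = -6*C - C*q/2)
k(X) = X + 2*X**2 (k(X) = (X**2 + X**2) + X = 2*X**2 + X = X + 2*X**2)
-49747 + k(V(-8, -10)) = -49747 + (-1/2*(-8)*(12 - 10))*(1 + 2*(-1/2*(-8)*(12 - 10))) = -49747 + (-1/2*(-8)*2)*(1 + 2*(-1/2*(-8)*2)) = -49747 + 8*(1 + 2*8) = -49747 + 8*(1 + 16) = -49747 + 8*17 = -49747 + 136 = -49611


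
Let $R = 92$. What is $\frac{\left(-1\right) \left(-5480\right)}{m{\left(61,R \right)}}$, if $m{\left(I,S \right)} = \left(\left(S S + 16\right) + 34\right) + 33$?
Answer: $\frac{5480}{8547} \approx 0.64116$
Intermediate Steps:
$m{\left(I,S \right)} = 83 + S^{2}$ ($m{\left(I,S \right)} = \left(\left(S^{2} + 16\right) + 34\right) + 33 = \left(\left(16 + S^{2}\right) + 34\right) + 33 = \left(50 + S^{2}\right) + 33 = 83 + S^{2}$)
$\frac{\left(-1\right) \left(-5480\right)}{m{\left(61,R \right)}} = \frac{\left(-1\right) \left(-5480\right)}{83 + 92^{2}} = \frac{5480}{83 + 8464} = \frac{5480}{8547}$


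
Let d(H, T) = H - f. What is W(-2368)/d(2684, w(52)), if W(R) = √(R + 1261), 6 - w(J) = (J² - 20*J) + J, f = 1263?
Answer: 3*I*√123/1421 ≈ 0.023414*I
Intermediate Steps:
w(J) = 6 - J² + 19*J (w(J) = 6 - ((J² - 20*J) + J) = 6 - (J² - 19*J) = 6 + (-J² + 19*J) = 6 - J² + 19*J)
W(R) = √(1261 + R)
d(H, T) = -1263 + H (d(H, T) = H - 1*1263 = H - 1263 = -1263 + H)
W(-2368)/d(2684, w(52)) = √(1261 - 2368)/(-1263 + 2684) = √(-1107)/1421 = (3*I*√123)*(1/1421) = 3*I*√123/1421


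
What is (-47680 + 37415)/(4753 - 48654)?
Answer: 10265/43901 ≈ 0.23382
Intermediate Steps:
(-47680 + 37415)/(4753 - 48654) = -10265/(-43901) = -10265*(-1/43901) = 10265/43901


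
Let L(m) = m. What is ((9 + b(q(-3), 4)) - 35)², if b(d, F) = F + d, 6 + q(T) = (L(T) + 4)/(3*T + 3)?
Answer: 28561/36 ≈ 793.36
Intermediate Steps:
q(T) = -6 + (4 + T)/(3 + 3*T) (q(T) = -6 + (T + 4)/(3*T + 3) = -6 + (4 + T)/(3 + 3*T))
((9 + b(q(-3), 4)) - 35)² = ((9 + (4 + (-14 - 17*(-3))/(3*(1 - 3)))) - 35)² = ((9 + (4 + (⅓)*(-14 + 51)/(-2))) - 35)² = ((9 + (4 + (⅓)*(-½)*37)) - 35)² = ((9 + (4 - 37/6)) - 35)² = ((9 - 13/6) - 35)² = (41/6 - 35)² = (-169/6)² = 28561/36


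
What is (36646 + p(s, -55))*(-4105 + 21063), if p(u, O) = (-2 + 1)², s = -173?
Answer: 621459826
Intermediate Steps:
p(u, O) = 1 (p(u, O) = (-1)² = 1)
(36646 + p(s, -55))*(-4105 + 21063) = (36646 + 1)*(-4105 + 21063) = 36647*16958 = 621459826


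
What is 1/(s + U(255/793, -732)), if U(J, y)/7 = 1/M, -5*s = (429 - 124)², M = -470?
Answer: -470/8744357 ≈ -5.3749e-5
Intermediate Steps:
s = -18605 (s = -(429 - 124)²/5 = -⅕*305² = -⅕*93025 = -18605)
U(J, y) = -7/470 (U(J, y) = 7/(-470) = 7*(-1/470) = -7/470)
1/(s + U(255/793, -732)) = 1/(-18605 - 7/470) = 1/(-8744357/470) = -470/8744357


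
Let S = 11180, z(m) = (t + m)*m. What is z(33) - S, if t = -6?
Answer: -10289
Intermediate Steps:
z(m) = m*(-6 + m) (z(m) = (-6 + m)*m = m*(-6 + m))
z(33) - S = 33*(-6 + 33) - 1*11180 = 33*27 - 11180 = 891 - 11180 = -10289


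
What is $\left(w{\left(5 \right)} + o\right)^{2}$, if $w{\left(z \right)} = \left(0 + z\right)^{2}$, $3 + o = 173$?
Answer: $38025$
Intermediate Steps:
$o = 170$ ($o = -3 + 173 = 170$)
$w{\left(z \right)} = z^{2}$
$\left(w{\left(5 \right)} + o\right)^{2} = \left(5^{2} + 170\right)^{2} = \left(25 + 170\right)^{2} = 195^{2} = 38025$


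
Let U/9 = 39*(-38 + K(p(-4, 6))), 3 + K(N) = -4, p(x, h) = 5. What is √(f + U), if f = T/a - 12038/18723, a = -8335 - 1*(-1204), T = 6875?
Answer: I*√5013244320861126/563349 ≈ 125.68*I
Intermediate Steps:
K(N) = -7 (K(N) = -3 - 4 = -7)
a = -7131 (a = -8335 + 1204 = -7131)
U = -15795 (U = 9*(39*(-38 - 7)) = 9*(39*(-45)) = 9*(-1755) = -15795)
f = -71521201/44504571 (f = 6875/(-7131) - 12038/18723 = 6875*(-1/7131) - 12038*1/18723 = -6875/7131 - 12038/18723 = -71521201/44504571 ≈ -1.6071)
√(f + U) = √(-71521201/44504571 - 15795) = √(-703021220146/44504571) = I*√5013244320861126/563349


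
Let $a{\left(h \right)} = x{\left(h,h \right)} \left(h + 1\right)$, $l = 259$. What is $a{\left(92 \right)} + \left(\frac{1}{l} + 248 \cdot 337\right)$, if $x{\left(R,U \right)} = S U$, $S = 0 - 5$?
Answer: $\frac{10566165}{259} \approx 40796.0$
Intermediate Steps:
$S = -5$ ($S = 0 - 5 = -5$)
$x{\left(R,U \right)} = - 5 U$
$a{\left(h \right)} = - 5 h \left(1 + h\right)$ ($a{\left(h \right)} = - 5 h \left(h + 1\right) = - 5 h \left(1 + h\right)$)
$a{\left(92 \right)} + \left(\frac{1}{l} + 248 \cdot 337\right) = \left(-5\right) 92 \left(1 + 92\right) + \left(\frac{1}{259} + 248 \cdot 337\right) = \left(-5\right) 92 \cdot 93 + \left(\frac{1}{259} + 83576\right) = -42780 + \frac{21646185}{259} = \frac{10566165}{259}$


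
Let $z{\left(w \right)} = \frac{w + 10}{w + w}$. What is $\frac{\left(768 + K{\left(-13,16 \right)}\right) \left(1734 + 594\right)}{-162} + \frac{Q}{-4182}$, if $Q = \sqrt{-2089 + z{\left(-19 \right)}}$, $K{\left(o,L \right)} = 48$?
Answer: $- \frac{105536}{9} - \frac{i \sqrt{3016174}}{158916} \approx -11726.0 - 0.010928 i$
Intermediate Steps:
$z{\left(w \right)} = \frac{10 + w}{2 w}$
$Q = \frac{i \sqrt{3016174}}{38}$ ($Q = \sqrt{-2089 + \frac{10 - 19}{2 \left(-19\right)}} = \sqrt{-2089 + \frac{1}{2} \left(- \frac{1}{19}\right) \left(-9\right)} = \sqrt{-2089 + \frac{9}{38}} = \sqrt{- \frac{79373}{38}} = \frac{i \sqrt{3016174}}{38} \approx 45.703 i$)
$\frac{\left(768 + K{\left(-13,16 \right)}\right) \left(1734 + 594\right)}{-162} + \frac{Q}{-4182} = \frac{\left(768 + 48\right) \left(1734 + 594\right)}{-162} + \frac{\frac{1}{38} i \sqrt{3016174}}{-4182} = 816 \cdot 2328 \left(- \frac{1}{162}\right) + \frac{i \sqrt{3016174}}{38} \left(- \frac{1}{4182}\right) = 1899648 \left(- \frac{1}{162}\right) - \frac{i \sqrt{3016174}}{158916} = - \frac{105536}{9} - \frac{i \sqrt{3016174}}{158916}$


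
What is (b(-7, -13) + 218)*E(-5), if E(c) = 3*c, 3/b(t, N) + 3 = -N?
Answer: -6549/2 ≈ -3274.5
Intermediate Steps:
b(t, N) = 3/(-3 - N)
(b(-7, -13) + 218)*E(-5) = (-3/(3 - 13) + 218)*(3*(-5)) = (-3/(-10) + 218)*(-15) = (-3*(-1/10) + 218)*(-15) = (3/10 + 218)*(-15) = (2183/10)*(-15) = -6549/2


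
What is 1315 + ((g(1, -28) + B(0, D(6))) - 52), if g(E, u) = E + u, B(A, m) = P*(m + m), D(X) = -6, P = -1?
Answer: 1248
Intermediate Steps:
B(A, m) = -2*m (B(A, m) = -(m + m) = -2*m)
1315 + ((g(1, -28) + B(0, D(6))) - 52) = 1315 + (((1 - 28) - 2*(-6)) - 52) = 1315 + ((-27 + 12) - 52) = 1315 + (-15 - 52) = 1315 - 67 = 1248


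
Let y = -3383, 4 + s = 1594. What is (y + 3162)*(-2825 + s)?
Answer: 272935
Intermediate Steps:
s = 1590 (s = -4 + 1594 = 1590)
(y + 3162)*(-2825 + s) = (-3383 + 3162)*(-2825 + 1590) = -221*(-1235) = 272935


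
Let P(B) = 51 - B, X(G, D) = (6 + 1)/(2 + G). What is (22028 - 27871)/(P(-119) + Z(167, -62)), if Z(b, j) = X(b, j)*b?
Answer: -987467/29899 ≈ -33.027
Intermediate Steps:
X(G, D) = 7/(2 + G)
Z(b, j) = 7*b/(2 + b) (Z(b, j) = (7/(2 + b))*b = 7*b/(2 + b))
(22028 - 27871)/(P(-119) + Z(167, -62)) = (22028 - 27871)/((51 - 1*(-119)) + 7*167/(2 + 167)) = -5843/((51 + 119) + 7*167/169) = -5843/(170 + 7*167*(1/169)) = -5843/(170 + 1169/169) = -5843/29899/169 = -5843*169/29899 = -987467/29899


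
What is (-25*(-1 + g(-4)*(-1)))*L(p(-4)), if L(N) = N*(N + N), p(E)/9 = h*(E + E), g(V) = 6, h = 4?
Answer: 29030400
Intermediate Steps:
p(E) = 72*E (p(E) = 9*(4*(E + E)) = 9*(4*(2*E)) = 9*(8*E) = 72*E)
L(N) = 2*N**2 (L(N) = N*(2*N) = 2*N**2)
(-25*(-1 + g(-4)*(-1)))*L(p(-4)) = (-25*(-1 + 6*(-1)))*(2*(72*(-4))**2) = (-25*(-1 - 6))*(2*(-288)**2) = (-25*(-7))*(2*82944) = 175*165888 = 29030400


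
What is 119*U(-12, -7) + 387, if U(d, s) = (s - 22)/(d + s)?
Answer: 10804/19 ≈ 568.63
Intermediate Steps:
U(d, s) = (-22 + s)/(d + s)
119*U(-12, -7) + 387 = 119*((-22 - 7)/(-12 - 7)) + 387 = 119*(-29/(-19)) + 387 = 119*(-1/19*(-29)) + 387 = 119*(29/19) + 387 = 3451/19 + 387 = 10804/19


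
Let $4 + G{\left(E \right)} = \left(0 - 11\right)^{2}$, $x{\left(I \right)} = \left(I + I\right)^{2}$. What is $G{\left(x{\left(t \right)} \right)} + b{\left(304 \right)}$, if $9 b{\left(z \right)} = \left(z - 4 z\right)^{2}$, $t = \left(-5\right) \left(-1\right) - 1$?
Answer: $92533$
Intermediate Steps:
$t = 4$ ($t = 5 - 1 = 4$)
$b{\left(z \right)} = z^{2}$ ($b{\left(z \right)} = \frac{\left(z - 4 z\right)^{2}}{9} = \frac{\left(- 3 z\right)^{2}}{9} = \frac{9 z^{2}}{9} = z^{2}$)
$x{\left(I \right)} = 4 I^{2}$ ($x{\left(I \right)} = \left(2 I\right)^{2} = 4 I^{2}$)
$G{\left(E \right)} = 117$ ($G{\left(E \right)} = -4 + \left(0 - 11\right)^{2} = -4 + \left(-11\right)^{2} = -4 + 121 = 117$)
$G{\left(x{\left(t \right)} \right)} + b{\left(304 \right)} = 117 + 304^{2} = 117 + 92416 = 92533$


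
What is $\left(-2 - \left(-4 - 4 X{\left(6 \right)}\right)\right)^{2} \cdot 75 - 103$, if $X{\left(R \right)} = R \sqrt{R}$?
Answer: $259397 + 7200 \sqrt{6} \approx 2.7703 \cdot 10^{5}$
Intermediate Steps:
$X{\left(R \right)} = R^{\frac{3}{2}}$
$\left(-2 - \left(-4 - 4 X{\left(6 \right)}\right)\right)^{2} \cdot 75 - 103 = \left(-2 - \left(-4 - 24 \sqrt{6}\right)\right)^{2} \cdot 75 - 103 = \left(-2 + \left(\left(1 + 24 \sqrt{6}\right) + 3\right)\right)^{2} \cdot 75 - 103 = \left(-2 + \left(4 + 24 \sqrt{6}\right)\right)^{2} \cdot 75 - 103 = \left(2 + 24 \sqrt{6}\right)^{2} \cdot 75 - 103 = 75 \left(2 + 24 \sqrt{6}\right)^{2} - 103 = -103 + 75 \left(2 + 24 \sqrt{6}\right)^{2}$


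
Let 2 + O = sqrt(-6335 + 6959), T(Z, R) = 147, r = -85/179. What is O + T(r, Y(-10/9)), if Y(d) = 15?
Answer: 145 + 4*sqrt(39) ≈ 169.98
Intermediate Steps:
r = -85/179 (r = -85*1/179 = -85/179 ≈ -0.47486)
O = -2 + 4*sqrt(39) (O = -2 + sqrt(-6335 + 6959) = -2 + sqrt(624) = -2 + 4*sqrt(39) ≈ 22.980)
O + T(r, Y(-10/9)) = (-2 + 4*sqrt(39)) + 147 = 145 + 4*sqrt(39)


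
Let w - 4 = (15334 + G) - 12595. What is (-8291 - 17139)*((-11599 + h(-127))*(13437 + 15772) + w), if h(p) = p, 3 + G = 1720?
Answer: 8709781967820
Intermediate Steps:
G = 1717 (G = -3 + 1720 = 1717)
w = 4460 (w = 4 + ((15334 + 1717) - 12595) = 4 + (17051 - 12595) = 4 + 4456 = 4460)
(-8291 - 17139)*((-11599 + h(-127))*(13437 + 15772) + w) = (-8291 - 17139)*((-11599 - 127)*(13437 + 15772) + 4460) = -25430*(-11726*29209 + 4460) = -25430*(-342504734 + 4460) = -25430*(-342500274) = 8709781967820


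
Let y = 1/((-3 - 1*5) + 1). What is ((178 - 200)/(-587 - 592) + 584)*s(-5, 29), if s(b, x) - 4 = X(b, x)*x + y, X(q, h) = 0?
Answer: 2065674/917 ≈ 2252.6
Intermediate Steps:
y = -⅐ (y = 1/((-3 - 5) + 1) = 1/(-8 + 1) = 1/(-7) = -⅐ ≈ -0.14286)
s(b, x) = 27/7 (s(b, x) = 4 + (0*x - ⅐) = 4 + (0 - ⅐) = 4 - ⅐ = 27/7)
((178 - 200)/(-587 - 592) + 584)*s(-5, 29) = ((178 - 200)/(-587 - 592) + 584)*(27/7) = (-22/(-1179) + 584)*(27/7) = (-22*(-1/1179) + 584)*(27/7) = (22/1179 + 584)*(27/7) = (688558/1179)*(27/7) = 2065674/917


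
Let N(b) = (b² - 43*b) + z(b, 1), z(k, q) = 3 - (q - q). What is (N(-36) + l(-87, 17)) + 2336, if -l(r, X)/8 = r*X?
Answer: 17015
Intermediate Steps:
l(r, X) = -8*X*r (l(r, X) = -8*r*X = -8*X*r)
z(k, q) = 3 (z(k, q) = 3 - 1*0 = 3 + 0 = 3)
N(b) = 3 + b² - 43*b (N(b) = (b² - 43*b) + 3 = 3 + b² - 43*b)
(N(-36) + l(-87, 17)) + 2336 = ((3 + (-36)² - 43*(-36)) - 8*17*(-87)) + 2336 = ((3 + 1296 + 1548) + 11832) + 2336 = (2847 + 11832) + 2336 = 14679 + 2336 = 17015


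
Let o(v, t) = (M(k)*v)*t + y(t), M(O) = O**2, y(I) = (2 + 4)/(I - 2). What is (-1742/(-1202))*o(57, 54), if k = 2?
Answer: 21447705/1202 ≈ 17843.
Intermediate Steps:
y(I) = 6/(-2 + I)
o(v, t) = 6/(-2 + t) + 4*t*v (o(v, t) = (2**2*v)*t + 6/(-2 + t) = (4*v)*t + 6/(-2 + t) = 4*t*v + 6/(-2 + t) = 6/(-2 + t) + 4*t*v)
(-1742/(-1202))*o(57, 54) = (-1742/(-1202))*(2*(3 + 2*54*57*(-2 + 54))/(-2 + 54)) = (-1742*(-1/1202))*(2*(3 + 2*54*57*52)/52) = 871*(2*(1/52)*(3 + 320112))/601 = 871*(2*(1/52)*320115)/601 = (871/601)*(320115/26) = 21447705/1202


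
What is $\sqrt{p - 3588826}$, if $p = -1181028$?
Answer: $i \sqrt{4769854} \approx 2184.0 i$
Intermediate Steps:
$\sqrt{p - 3588826} = \sqrt{-1181028 - 3588826} = \sqrt{-4769854} = i \sqrt{4769854}$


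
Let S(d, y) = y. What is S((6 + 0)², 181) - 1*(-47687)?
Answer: 47868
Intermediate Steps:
S((6 + 0)², 181) - 1*(-47687) = 181 - 1*(-47687) = 181 + 47687 = 47868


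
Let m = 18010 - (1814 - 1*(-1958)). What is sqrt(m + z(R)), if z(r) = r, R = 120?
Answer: sqrt(14358) ≈ 119.82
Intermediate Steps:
m = 14238 (m = 18010 - (1814 + 1958) = 18010 - 1*3772 = 18010 - 3772 = 14238)
sqrt(m + z(R)) = sqrt(14238 + 120) = sqrt(14358)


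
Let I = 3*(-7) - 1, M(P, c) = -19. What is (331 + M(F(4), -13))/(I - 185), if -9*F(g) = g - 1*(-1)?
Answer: -104/69 ≈ -1.5072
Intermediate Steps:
F(g) = -⅑ - g/9 (F(g) = -(g - 1*(-1))/9 = -(g + 1)/9 = -(1 + g)/9 = -⅑ - g/9)
I = -22 (I = -21 - 1 = -22)
(331 + M(F(4), -13))/(I - 185) = (331 - 19)/(-22 - 185) = 312/(-207) = 312*(-1/207) = -104/69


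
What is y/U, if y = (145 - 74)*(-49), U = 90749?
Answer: -3479/90749 ≈ -0.038337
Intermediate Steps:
y = -3479 (y = 71*(-49) = -3479)
y/U = -3479/90749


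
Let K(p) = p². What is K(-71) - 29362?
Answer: -24321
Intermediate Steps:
K(-71) - 29362 = (-71)² - 29362 = 5041 - 29362 = -24321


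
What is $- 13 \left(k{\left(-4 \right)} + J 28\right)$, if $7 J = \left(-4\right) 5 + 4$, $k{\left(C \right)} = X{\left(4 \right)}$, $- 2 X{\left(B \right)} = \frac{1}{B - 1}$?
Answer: $\frac{5005}{6} \approx 834.17$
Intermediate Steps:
$X{\left(B \right)} = - \frac{1}{2 \left(-1 + B\right)}$ ($X{\left(B \right)} = - \frac{1}{2 \left(B - 1\right)} = - \frac{1}{2 \left(-1 + B\right)}$)
$k{\left(C \right)} = - \frac{1}{6}$ ($k{\left(C \right)} = - \frac{1}{-2 + 2 \cdot 4} = - \frac{1}{-2 + 8} = - \frac{1}{6}$)
$J = - \frac{16}{7}$ ($J = \frac{\left(-4\right) 5 + 4}{7} = \frac{-20 + 4}{7} = \frac{1}{7} \left(-16\right) = - \frac{16}{7} \approx -2.2857$)
$- 13 \left(k{\left(-4 \right)} + J 28\right) = - 13 \left(- \frac{1}{6} - 64\right) = \left(-13\right) \left(- \frac{385}{6}\right) = \frac{5005}{6}$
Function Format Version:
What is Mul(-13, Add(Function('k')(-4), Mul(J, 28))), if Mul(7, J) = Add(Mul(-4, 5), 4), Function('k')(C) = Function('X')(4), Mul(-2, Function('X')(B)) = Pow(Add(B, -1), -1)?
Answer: Rational(5005, 6) ≈ 834.17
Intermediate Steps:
Function('X')(B) = Mul(Rational(-1, 2), Pow(Add(-1, B), -1)) (Function('X')(B) = Mul(Rational(-1, 2), Pow(Add(B, -1), -1)) = Mul(Rational(-1, 2), Pow(Add(-1, B), -1)))
Function('k')(C) = Rational(-1, 6) (Function('k')(C) = Mul(-1, Pow(Add(-2, Mul(2, 4)), -1)) = Mul(-1, Pow(Add(-2, 8), -1)) = Mul(-1, Pow(6, -1)) = Mul(-1, Rational(1, 6)) = Rational(-1, 6))
J = Rational(-16, 7) (J = Mul(Rational(1, 7), Add(Mul(-4, 5), 4)) = Mul(Rational(1, 7), Add(-20, 4)) = Mul(Rational(1, 7), -16) = Rational(-16, 7) ≈ -2.2857)
Mul(-13, Add(Function('k')(-4), Mul(J, 28))) = Mul(-13, Add(Rational(-1, 6), Mul(Rational(-16, 7), 28))) = Mul(-13, Add(Rational(-1, 6), -64)) = Mul(-13, Rational(-385, 6)) = Rational(5005, 6)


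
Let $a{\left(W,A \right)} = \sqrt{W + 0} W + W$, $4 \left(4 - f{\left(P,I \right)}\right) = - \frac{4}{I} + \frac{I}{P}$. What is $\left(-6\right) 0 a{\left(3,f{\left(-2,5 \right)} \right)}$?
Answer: $0$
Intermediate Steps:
$f{\left(P,I \right)} = 4 + \frac{1}{I} - \frac{I}{4 P}$ ($f{\left(P,I \right)} = 4 - \frac{- \frac{4}{I} + \frac{I}{P}}{4} = 4 - \left(- \frac{1}{I} + \frac{I}{4 P}\right) = 4 + \frac{1}{I} - \frac{I}{4 P}$)
$a{\left(W,A \right)} = W + W^{\frac{3}{2}}$ ($a{\left(W,A \right)} = \sqrt{W} W + W = W^{\frac{3}{2}} + W = W + W^{\frac{3}{2}}$)
$\left(-6\right) 0 a{\left(3,f{\left(-2,5 \right)} \right)} = \left(-6\right) 0 \left(3 + 3^{\frac{3}{2}}\right) = 0 \left(3 + 3 \sqrt{3}\right) = 0$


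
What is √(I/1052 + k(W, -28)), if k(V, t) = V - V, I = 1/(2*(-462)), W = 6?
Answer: I*√60753/243012 ≈ 0.0010143*I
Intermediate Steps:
I = -1/924 (I = 1/(-924) = -1/924 ≈ -0.0010823)
k(V, t) = 0
√(I/1052 + k(W, -28)) = √(-1/924/1052 + 0) = √(-1/924*1/1052 + 0) = √(-1/972048 + 0) = √(-1/972048) = I*√60753/243012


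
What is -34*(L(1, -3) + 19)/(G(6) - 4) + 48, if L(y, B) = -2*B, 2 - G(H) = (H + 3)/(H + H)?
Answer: 3928/11 ≈ 357.09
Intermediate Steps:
G(H) = 2 - (3 + H)/(2*H) (G(H) = 2 - (H + 3)/(H + H) = 2 - (3 + H)/(2*H))
-34*(L(1, -3) + 19)/(G(6) - 4) + 48 = -34*(-2*(-3) + 19)/((3/2)*(-1 + 6)/6 - 4) + 48 = -34*(6 + 19)/((3/2)*(⅙)*5 - 4) + 48 = -850/(5/4 - 4) + 48 = -850/(-11/4) + 48 = -850*(-4)/11 + 48 = -34*(-100/11) + 48 = 3400/11 + 48 = 3928/11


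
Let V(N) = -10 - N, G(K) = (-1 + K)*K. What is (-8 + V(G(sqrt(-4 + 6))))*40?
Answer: -800 + 40*sqrt(2) ≈ -743.43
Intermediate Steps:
G(K) = K*(-1 + K)
(-8 + V(G(sqrt(-4 + 6))))*40 = (-8 + (-10 - sqrt(-4 + 6)*(-1 + sqrt(-4 + 6))))*40 = (-8 + (-10 - sqrt(2)*(-1 + sqrt(2))))*40 = (-18 - sqrt(2)*(-1 + sqrt(2)))*40 = -720 - 40*sqrt(2)*(-1 + sqrt(2))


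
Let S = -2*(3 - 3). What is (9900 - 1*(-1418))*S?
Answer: 0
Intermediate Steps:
S = 0 (S = -2*0 = 0)
(9900 - 1*(-1418))*S = (9900 - 1*(-1418))*0 = (9900 + 1418)*0 = 11318*0 = 0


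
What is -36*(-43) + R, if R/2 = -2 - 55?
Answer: 1434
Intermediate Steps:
R = -114 (R = 2*(-2 - 55) = 2*(-57) = -114)
-36*(-43) + R = -36*(-43) - 114 = 1548 - 114 = 1434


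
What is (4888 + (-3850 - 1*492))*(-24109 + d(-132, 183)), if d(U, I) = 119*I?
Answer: -1273272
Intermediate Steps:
(4888 + (-3850 - 1*492))*(-24109 + d(-132, 183)) = (4888 + (-3850 - 1*492))*(-24109 + 119*183) = (4888 + (-3850 - 492))*(-24109 + 21777) = (4888 - 4342)*(-2332) = 546*(-2332) = -1273272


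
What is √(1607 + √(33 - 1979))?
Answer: √(1607 + I*√1946) ≈ 40.091 + 0.5502*I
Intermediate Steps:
√(1607 + √(33 - 1979)) = √(1607 + √(-1946)) = √(1607 + I*√1946)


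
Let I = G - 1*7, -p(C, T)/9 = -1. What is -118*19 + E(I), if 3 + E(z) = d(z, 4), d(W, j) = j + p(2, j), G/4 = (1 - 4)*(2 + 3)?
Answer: -2232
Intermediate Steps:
G = -60 (G = 4*((1 - 4)*(2 + 3)) = 4*(-3*5) = 4*(-15) = -60)
p(C, T) = 9 (p(C, T) = -9*(-1) = 9)
I = -67 (I = -60 - 1*7 = -60 - 7 = -67)
d(W, j) = 9 + j (d(W, j) = j + 9 = 9 + j)
E(z) = 10 (E(z) = -3 + (9 + 4) = -3 + 13 = 10)
-118*19 + E(I) = -118*19 + 10 = -2242 + 10 = -2232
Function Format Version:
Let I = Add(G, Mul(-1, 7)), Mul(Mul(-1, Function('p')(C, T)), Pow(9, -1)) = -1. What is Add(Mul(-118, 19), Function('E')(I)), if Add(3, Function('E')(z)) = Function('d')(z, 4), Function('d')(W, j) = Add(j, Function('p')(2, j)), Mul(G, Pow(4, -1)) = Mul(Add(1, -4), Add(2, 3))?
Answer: -2232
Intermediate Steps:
G = -60 (G = Mul(4, Mul(Add(1, -4), Add(2, 3))) = Mul(4, Mul(-3, 5)) = Mul(4, -15) = -60)
Function('p')(C, T) = 9 (Function('p')(C, T) = Mul(-9, -1) = 9)
I = -67 (I = Add(-60, Mul(-1, 7)) = Add(-60, -7) = -67)
Function('d')(W, j) = Add(9, j) (Function('d')(W, j) = Add(j, 9) = Add(9, j))
Function('E')(z) = 10 (Function('E')(z) = Add(-3, Add(9, 4)) = Add(-3, 13) = 10)
Add(Mul(-118, 19), Function('E')(I)) = Add(Mul(-118, 19), 10) = Add(-2242, 10) = -2232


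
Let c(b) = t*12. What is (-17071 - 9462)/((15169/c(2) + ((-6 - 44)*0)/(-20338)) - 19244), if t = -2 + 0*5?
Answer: 636792/477025 ≈ 1.3349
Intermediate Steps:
t = -2 (t = -2 + 0 = -2)
c(b) = -24 (c(b) = -2*12 = -24)
(-17071 - 9462)/((15169/c(2) + ((-6 - 44)*0)/(-20338)) - 19244) = (-17071 - 9462)/((15169/(-24) + ((-6 - 44)*0)/(-20338)) - 19244) = -26533/((15169*(-1/24) - 50*0*(-1/20338)) - 19244) = -26533/((-15169/24 + 0*(-1/20338)) - 19244) = -26533/((-15169/24 + 0) - 19244) = -26533/(-15169/24 - 19244) = -26533/(-477025/24) = -26533*(-24/477025) = 636792/477025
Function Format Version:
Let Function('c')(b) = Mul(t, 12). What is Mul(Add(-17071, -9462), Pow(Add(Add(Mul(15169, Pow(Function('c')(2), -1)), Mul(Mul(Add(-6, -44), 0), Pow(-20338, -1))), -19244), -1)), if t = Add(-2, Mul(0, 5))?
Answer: Rational(636792, 477025) ≈ 1.3349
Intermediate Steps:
t = -2 (t = Add(-2, 0) = -2)
Function('c')(b) = -24 (Function('c')(b) = Mul(-2, 12) = -24)
Mul(Add(-17071, -9462), Pow(Add(Add(Mul(15169, Pow(Function('c')(2), -1)), Mul(Mul(Add(-6, -44), 0), Pow(-20338, -1))), -19244), -1)) = Mul(Add(-17071, -9462), Pow(Add(Add(Mul(15169, Pow(-24, -1)), Mul(Mul(Add(-6, -44), 0), Pow(-20338, -1))), -19244), -1)) = Mul(-26533, Pow(Add(Add(Mul(15169, Rational(-1, 24)), Mul(Mul(-50, 0), Rational(-1, 20338))), -19244), -1)) = Mul(-26533, Pow(Add(Add(Rational(-15169, 24), Mul(0, Rational(-1, 20338))), -19244), -1)) = Mul(-26533, Pow(Add(Add(Rational(-15169, 24), 0), -19244), -1)) = Mul(-26533, Pow(Add(Rational(-15169, 24), -19244), -1)) = Mul(-26533, Pow(Rational(-477025, 24), -1)) = Mul(-26533, Rational(-24, 477025)) = Rational(636792, 477025)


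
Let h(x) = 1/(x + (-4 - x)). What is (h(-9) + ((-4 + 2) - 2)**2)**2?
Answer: 3969/16 ≈ 248.06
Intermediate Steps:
h(x) = -1/4 (h(x) = 1/(-4) = -1/4)
(h(-9) + ((-4 + 2) - 2)**2)**2 = (-1/4 + ((-4 + 2) - 2)**2)**2 = (-1/4 + (-2 - 2)**2)**2 = (-1/4 + (-4)**2)**2 = (-1/4 + 16)**2 = (63/4)**2 = 3969/16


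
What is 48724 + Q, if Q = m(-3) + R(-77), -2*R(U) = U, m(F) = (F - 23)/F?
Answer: 292627/6 ≈ 48771.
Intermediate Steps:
m(F) = (-23 + F)/F
R(U) = -U/2
Q = 283/6 (Q = (-23 - 3)/(-3) - 1/2*(-77) = -1/3*(-26) + 77/2 = 26/3 + 77/2 = 283/6 ≈ 47.167)
48724 + Q = 48724 + 283/6 = 292627/6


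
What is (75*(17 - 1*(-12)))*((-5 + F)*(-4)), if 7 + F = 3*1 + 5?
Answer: 34800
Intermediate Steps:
F = 1 (F = -7 + (3*1 + 5) = -7 + (3 + 5) = -7 + 8 = 1)
(75*(17 - 1*(-12)))*((-5 + F)*(-4)) = (75*(17 - 1*(-12)))*((-5 + 1)*(-4)) = (75*(17 + 12))*(-4*(-4)) = (75*29)*16 = 2175*16 = 34800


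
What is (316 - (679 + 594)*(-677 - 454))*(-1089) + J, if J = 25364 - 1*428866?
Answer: -1568649533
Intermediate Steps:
J = -403502 (J = 25364 - 428866 = -403502)
(316 - (679 + 594)*(-677 - 454))*(-1089) + J = (316 - (679 + 594)*(-677 - 454))*(-1089) - 403502 = (316 - 1273*(-1131))*(-1089) - 403502 = (316 - 1*(-1439763))*(-1089) - 403502 = (316 + 1439763)*(-1089) - 403502 = 1440079*(-1089) - 403502 = -1568246031 - 403502 = -1568649533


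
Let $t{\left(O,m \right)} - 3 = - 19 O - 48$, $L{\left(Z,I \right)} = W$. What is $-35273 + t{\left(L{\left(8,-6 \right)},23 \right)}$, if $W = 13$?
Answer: $-35565$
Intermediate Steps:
$L{\left(Z,I \right)} = 13$
$t{\left(O,m \right)} = -45 - 19 O$ ($t{\left(O,m \right)} = 3 - \left(48 + 19 O\right) = -45 - 19 O$)
$-35273 + t{\left(L{\left(8,-6 \right)},23 \right)} = -35273 - 292 = -35565$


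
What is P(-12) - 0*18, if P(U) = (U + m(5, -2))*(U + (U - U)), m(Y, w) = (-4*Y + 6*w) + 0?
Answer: 528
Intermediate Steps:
m(Y, w) = -4*Y + 6*w
P(U) = U*(-32 + U) (P(U) = (U + (-4*5 + 6*(-2)))*(U + (U - U)) = (U + (-20 - 12))*(U + 0) = (U - 32)*U = (-32 + U)*U = U*(-32 + U))
P(-12) - 0*18 = -12*(-32 - 12) - 0*18 = -12*(-44) - 1*0 = 528 + 0 = 528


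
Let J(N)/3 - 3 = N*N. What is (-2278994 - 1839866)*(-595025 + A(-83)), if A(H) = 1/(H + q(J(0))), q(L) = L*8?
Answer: 26959075505360/11 ≈ 2.4508e+12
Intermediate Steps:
J(N) = 9 + 3*N**2 (J(N) = 9 + 3*(N*N) = 9 + 3*N**2)
q(L) = 8*L
A(H) = 1/(72 + H) (A(H) = 1/(H + 8*(9 + 3*0**2)) = 1/(H + 8*(9 + 3*0)) = 1/(H + 8*(9 + 0)) = 1/(H + 8*9) = 1/(H + 72) = 1/(72 + H))
(-2278994 - 1839866)*(-595025 + A(-83)) = (-2278994 - 1839866)*(-595025 + 1/(72 - 83)) = -4118860*(-595025 + 1/(-11)) = -4118860*(-595025 - 1/11) = -4118860*(-6545276/11) = 26959075505360/11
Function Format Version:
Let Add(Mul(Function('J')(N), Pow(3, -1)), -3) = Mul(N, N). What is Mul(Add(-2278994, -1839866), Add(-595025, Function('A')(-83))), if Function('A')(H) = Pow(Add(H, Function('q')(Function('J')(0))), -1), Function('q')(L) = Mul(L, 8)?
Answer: Rational(26959075505360, 11) ≈ 2.4508e+12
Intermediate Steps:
Function('J')(N) = Add(9, Mul(3, Pow(N, 2))) (Function('J')(N) = Add(9, Mul(3, Mul(N, N))) = Add(9, Mul(3, Pow(N, 2))))
Function('q')(L) = Mul(8, L)
Function('A')(H) = Pow(Add(72, H), -1) (Function('A')(H) = Pow(Add(H, Mul(8, Add(9, Mul(3, Pow(0, 2))))), -1) = Pow(Add(H, Mul(8, Add(9, Mul(3, 0)))), -1) = Pow(Add(H, Mul(8, Add(9, 0))), -1) = Pow(Add(H, Mul(8, 9)), -1) = Pow(Add(H, 72), -1) = Pow(Add(72, H), -1))
Mul(Add(-2278994, -1839866), Add(-595025, Function('A')(-83))) = Mul(Add(-2278994, -1839866), Add(-595025, Pow(Add(72, -83), -1))) = Mul(-4118860, Add(-595025, Pow(-11, -1))) = Mul(-4118860, Add(-595025, Rational(-1, 11))) = Mul(-4118860, Rational(-6545276, 11)) = Rational(26959075505360, 11)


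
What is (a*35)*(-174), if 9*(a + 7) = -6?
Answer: 46690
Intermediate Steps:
a = -23/3 (a = -7 + (⅑)*(-6) = -7 - ⅔ = -23/3 ≈ -7.6667)
(a*35)*(-174) = -23/3*35*(-174) = -805/3*(-174) = 46690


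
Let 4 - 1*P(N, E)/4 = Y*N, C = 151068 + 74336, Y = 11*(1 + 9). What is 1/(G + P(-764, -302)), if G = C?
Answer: 1/561580 ≈ 1.7807e-6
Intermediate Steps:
Y = 110 (Y = 11*10 = 110)
C = 225404
G = 225404
P(N, E) = 16 - 440*N
1/(G + P(-764, -302)) = 1/(225404 + (16 - 440*(-764))) = 1/(225404 + (16 + 336160)) = 1/(225404 + 336176) = 1/561580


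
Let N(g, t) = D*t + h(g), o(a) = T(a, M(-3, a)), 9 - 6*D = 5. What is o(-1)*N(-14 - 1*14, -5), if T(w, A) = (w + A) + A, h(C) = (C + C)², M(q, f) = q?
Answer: -65786/3 ≈ -21929.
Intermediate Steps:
D = ⅔ (D = 3/2 - ⅙*5 = 3/2 - ⅚ = ⅔ ≈ 0.66667)
h(C) = 4*C² (h(C) = (2*C)² = 4*C²)
T(w, A) = w + 2*A (T(w, A) = (A + w) + A = w + 2*A)
o(a) = -6 + a (o(a) = a + 2*(-3) = a - 6 = -6 + a)
N(g, t) = 4*g² + 2*t/3 (N(g, t) = 2*t/3 + 4*g² = 4*g² + 2*t/3)
o(-1)*N(-14 - 1*14, -5) = (-6 - 1)*(4*(-14 - 1*14)² + (⅔)*(-5)) = -7*(4*(-14 - 14)² - 10/3) = -7*(4*(-28)² - 10/3) = -7*(4*784 - 10/3) = -7*(3136 - 10/3) = -7*9398/3 = -65786/3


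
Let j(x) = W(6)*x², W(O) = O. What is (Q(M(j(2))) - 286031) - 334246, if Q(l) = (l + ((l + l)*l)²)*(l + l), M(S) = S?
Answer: 63081867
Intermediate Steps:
j(x) = 6*x²
Q(l) = 2*l*(l + 4*l⁴) (Q(l) = (l + ((2*l)*l)²)*(2*l) = (l + (2*l²)²)*(2*l) = (l + 4*l⁴)*(2*l) = 2*l*(l + 4*l⁴))
(Q(M(j(2))) - 286031) - 334246 = ((6*2²)²*(2 + 8*(6*2²)³) - 286031) - 334246 = ((6*4)²*(2 + 8*(6*4)³) - 286031) - 334246 = (24²*(2 + 8*24³) - 286031) - 334246 = (576*(2 + 8*13824) - 286031) - 334246 = (576*(2 + 110592) - 286031) - 334246 = (576*110594 - 286031) - 334246 = (63702144 - 286031) - 334246 = 63416113 - 334246 = 63081867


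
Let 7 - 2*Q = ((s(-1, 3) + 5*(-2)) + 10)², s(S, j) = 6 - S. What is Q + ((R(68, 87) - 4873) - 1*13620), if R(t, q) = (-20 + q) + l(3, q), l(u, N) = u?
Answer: -18444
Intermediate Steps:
R(t, q) = -17 + q (R(t, q) = (-20 + q) + 3 = -17 + q)
Q = -21 (Q = 7/2 - (((6 - 1*(-1)) + 5*(-2)) + 10)²/2 = 7/2 - (((6 + 1) - 10) + 10)²/2 = 7/2 - ((7 - 10) + 10)²/2 = 7/2 - (-3 + 10)²/2 = 7/2 - ½*7² = 7/2 - ½*49 = 7/2 - 49/2 = -21)
Q + ((R(68, 87) - 4873) - 1*13620) = -21 + (((-17 + 87) - 4873) - 1*13620) = -21 + ((70 - 4873) - 13620) = -21 + (-4803 - 13620) = -21 - 18423 = -18444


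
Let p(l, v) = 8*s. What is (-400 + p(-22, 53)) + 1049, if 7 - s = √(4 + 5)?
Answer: 681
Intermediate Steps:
s = 4 (s = 7 - √(4 + 5) = 7 - √9 = 7 - 1*3 = 7 - 3 = 4)
p(l, v) = 32 (p(l, v) = 8*4 = 32)
(-400 + p(-22, 53)) + 1049 = (-400 + 32) + 1049 = -368 + 1049 = 681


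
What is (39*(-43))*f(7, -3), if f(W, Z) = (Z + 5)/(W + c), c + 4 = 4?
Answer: -3354/7 ≈ -479.14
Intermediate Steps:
c = 0 (c = -4 + 4 = 0)
f(W, Z) = (5 + Z)/W (f(W, Z) = (Z + 5)/(W + 0) = (5 + Z)/W)
(39*(-43))*f(7, -3) = (39*(-43))*((5 - 3)/7) = -1677*2/7 = -3354/7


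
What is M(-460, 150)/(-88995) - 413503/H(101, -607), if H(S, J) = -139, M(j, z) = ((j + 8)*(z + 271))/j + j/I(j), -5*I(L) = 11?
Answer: 15517170114636/5216145275 ≈ 2974.8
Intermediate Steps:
I(L) = -11/5 (I(L) = -1/5*11 = -11/5)
M(j, z) = -5*j/11 + (8 + j)*(271 + z)/j (M(j, z) = ((j + 8)*(z + 271))/j + j/(-11/5) = ((8 + j)*(271 + z))/j + j*(-5/11) = (8 + j)*(271 + z)/j - 5*j/11 = -5*j/11 + (8 + j)*(271 + z)/j)
M(-460, 150)/(-88995) - 413503/H(101, -607) = (271 + 150 + 2168/(-460) - 5/11*(-460) + 8*150/(-460))/(-88995) - 413503/(-139) = (271 + 150 + 2168*(-1/460) + 2300/11 + 8*150*(-1/460))*(-1/88995) - 413503*(-1/139) = (271 + 150 - 542/115 + 2300/11 - 60/23)*(-1/88995) + 413503/139 = (787803/1265)*(-1/88995) + 413503/139 = -262601/37526225 + 413503/139 = 15517170114636/5216145275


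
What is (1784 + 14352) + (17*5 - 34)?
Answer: 16187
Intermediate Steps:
(1784 + 14352) + (17*5 - 34) = 16136 + (85 - 34) = 16136 + 51 = 16187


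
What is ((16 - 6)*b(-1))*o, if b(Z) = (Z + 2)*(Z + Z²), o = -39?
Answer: 0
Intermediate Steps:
b(Z) = (2 + Z)*(Z + Z²)
((16 - 6)*b(-1))*o = ((16 - 6)*(-(2 + (-1)² + 3*(-1))))*(-39) = (10*(-(2 + 1 - 3)))*(-39) = (10*(-1*0))*(-39) = (10*0)*(-39) = 0*(-39) = 0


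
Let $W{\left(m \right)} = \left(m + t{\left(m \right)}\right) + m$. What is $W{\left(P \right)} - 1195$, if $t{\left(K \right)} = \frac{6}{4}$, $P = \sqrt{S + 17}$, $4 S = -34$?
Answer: $- \frac{2387}{2} + \sqrt{34} \approx -1187.7$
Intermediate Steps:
$S = - \frac{17}{2}$ ($S = \frac{1}{4} \left(-34\right) = - \frac{17}{2} \approx -8.5$)
$P = \frac{\sqrt{34}}{2}$ ($P = \sqrt{- \frac{17}{2} + 17} = \sqrt{\frac{17}{2}} = \frac{\sqrt{34}}{2} \approx 2.9155$)
$t{\left(K \right)} = \frac{3}{2}$ ($t{\left(K \right)} = 6 \cdot \frac{1}{4} = \frac{3}{2}$)
$W{\left(m \right)} = \frac{3}{2} + 2 m$ ($W{\left(m \right)} = \left(m + \frac{3}{2}\right) + m = \left(\frac{3}{2} + m\right) + m = \frac{3}{2} + 2 m$)
$W{\left(P \right)} - 1195 = \left(\frac{3}{2} + 2 \frac{\sqrt{34}}{2}\right) - 1195 = \left(\frac{3}{2} + \sqrt{34}\right) - 1195 = - \frac{2387}{2} + \sqrt{34}$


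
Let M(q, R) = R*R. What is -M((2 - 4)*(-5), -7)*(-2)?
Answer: 98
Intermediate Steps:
M(q, R) = R²
-M((2 - 4)*(-5), -7)*(-2) = -1*(-7)²*(-2) = -1*49*(-2) = -49*(-2) = 98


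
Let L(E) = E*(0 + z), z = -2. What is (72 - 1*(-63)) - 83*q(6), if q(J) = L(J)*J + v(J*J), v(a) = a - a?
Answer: 6111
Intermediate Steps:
L(E) = -2*E (L(E) = E*(0 - 2) = E*(-2) = -2*E)
v(a) = 0
q(J) = -2*J² (q(J) = (-2*J)*J + 0 = -2*J² + 0 = -2*J²)
(72 - 1*(-63)) - 83*q(6) = (72 - 1*(-63)) - (-166)*6² = (72 + 63) - (-166)*36 = 135 - 83*(-72) = 135 + 5976 = 6111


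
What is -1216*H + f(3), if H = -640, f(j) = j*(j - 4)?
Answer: 778237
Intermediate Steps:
f(j) = j*(-4 + j)
-1216*H + f(3) = -1216*(-640) + 3*(-4 + 3) = 778240 + 3*(-1) = 778240 - 3 = 778237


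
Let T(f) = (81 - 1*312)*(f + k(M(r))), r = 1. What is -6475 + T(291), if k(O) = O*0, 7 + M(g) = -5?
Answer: -73696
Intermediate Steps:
M(g) = -12 (M(g) = -7 - 5 = -12)
k(O) = 0
T(f) = -231*f (T(f) = (81 - 1*312)*(f + 0) = (81 - 312)*f = -231*f)
-6475 + T(291) = -6475 - 231*291 = -6475 - 67221 = -73696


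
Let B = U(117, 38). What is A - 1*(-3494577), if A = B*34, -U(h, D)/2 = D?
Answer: 3491993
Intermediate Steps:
U(h, D) = -2*D
B = -76 (B = -2*38 = -76)
A = -2584 (A = -76*34 = -2584)
A - 1*(-3494577) = -2584 - 1*(-3494577) = -2584 + 3494577 = 3491993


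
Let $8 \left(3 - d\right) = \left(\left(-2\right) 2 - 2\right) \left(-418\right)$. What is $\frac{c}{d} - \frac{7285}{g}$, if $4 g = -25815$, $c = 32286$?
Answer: $- \frac{36640672}{356247} \approx -102.85$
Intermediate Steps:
$g = - \frac{25815}{4}$ ($g = \frac{1}{4} \left(-25815\right) = - \frac{25815}{4} \approx -6453.8$)
$d = - \frac{621}{2}$ ($d = 3 - \frac{\left(\left(-2\right) 2 - 2\right) \left(-418\right)}{8} = 3 - \frac{\left(-4 - 2\right) \left(-418\right)}{8} = 3 - \frac{\left(-6\right) \left(-418\right)}{8} = 3 - \frac{627}{2} = - \frac{621}{2} \approx -310.5$)
$\frac{c}{d} - \frac{7285}{g} = \frac{32286}{- \frac{621}{2}} - \frac{7285}{- \frac{25815}{4}} = 32286 \left(- \frac{2}{621}\right) - - \frac{5828}{5163} = - \frac{21524}{207} + \frac{5828}{5163} = - \frac{36640672}{356247}$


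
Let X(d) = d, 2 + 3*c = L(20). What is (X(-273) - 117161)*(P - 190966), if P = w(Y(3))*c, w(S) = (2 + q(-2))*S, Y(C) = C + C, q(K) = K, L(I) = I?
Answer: 22425901244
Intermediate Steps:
c = 6 (c = -⅔ + (⅓)*20 = -⅔ + 20/3 = 6)
Y(C) = 2*C
w(S) = 0 (w(S) = (2 - 2)*S = 0*S = 0)
P = 0 (P = 0*6 = 0)
(X(-273) - 117161)*(P - 190966) = (-273 - 117161)*(0 - 190966) = -117434*(-190966) = 22425901244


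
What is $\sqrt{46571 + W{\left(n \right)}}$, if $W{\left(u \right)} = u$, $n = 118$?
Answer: $\sqrt{46689} \approx 216.08$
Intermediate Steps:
$\sqrt{46571 + W{\left(n \right)}} = \sqrt{46571 + 118} = \sqrt{46689}$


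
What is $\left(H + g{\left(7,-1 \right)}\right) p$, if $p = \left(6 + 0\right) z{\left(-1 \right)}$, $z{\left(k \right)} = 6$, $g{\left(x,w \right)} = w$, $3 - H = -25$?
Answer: $972$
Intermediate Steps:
$H = 28$ ($H = 3 - -25 = 3 + 25 = 28$)
$p = 36$ ($p = \left(6 + 0\right) 6 = 6 \cdot 6 = 36$)
$\left(H + g{\left(7,-1 \right)}\right) p = \left(28 - 1\right) 36 = 27 \cdot 36 = 972$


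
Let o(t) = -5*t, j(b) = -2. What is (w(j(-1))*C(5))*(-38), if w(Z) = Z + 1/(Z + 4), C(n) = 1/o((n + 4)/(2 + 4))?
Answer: -38/5 ≈ -7.6000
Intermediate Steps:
C(n) = 1/(-10/3 - 5*n/6) (C(n) = 1/(-5*(n + 4)/(2 + 4)) = 1/(-5*(4 + n)/6) = 1/(-5*(⅔ + n/6)) = 1/(-10/3 - 5*n/6))
w(Z) = Z + 1/(4 + Z)
(w(j(-1))*C(5))*(-38) = (((1 + (-2)² + 4*(-2))/(4 - 2))*(6/(5*(-4 - 1*5))))*(-38) = (((1 + 4 - 8)/2)*(6/(5*(-4 - 5))))*(-38) = (((½)*(-3))*((6/5)/(-9)))*(-38) = -9*(-1)/(5*9)*(-38) = -3/2*(-2/15)*(-38) = (⅕)*(-38) = -38/5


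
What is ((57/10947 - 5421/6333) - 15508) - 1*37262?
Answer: -406495921664/7703039 ≈ -52771.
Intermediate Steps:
((57/10947 - 5421/6333) - 15508) - 1*37262 = ((57*(1/10947) - 5421*1/6333) - 15508) - 37262 = ((19/3649 - 1807/2111) - 15508) - 37262 = (-6553634/7703039 - 15508) - 37262 = -119465282446/7703039 - 37262 = -406495921664/7703039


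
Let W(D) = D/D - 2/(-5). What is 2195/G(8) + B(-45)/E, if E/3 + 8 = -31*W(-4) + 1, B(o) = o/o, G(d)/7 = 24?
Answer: 19745/1512 ≈ 13.059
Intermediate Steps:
G(d) = 168 (G(d) = 7*24 = 168)
B(o) = 1
W(D) = 7/5 (W(D) = 1 - 2*(-⅕) = 1 + ⅖ = 7/5)
E = -756/5 (E = -24 + 3*(-31*7/5 + 1) = -24 + 3*(-217/5 + 1) = -24 + 3*(-212/5) = -24 - 636/5 = -756/5 ≈ -151.20)
2195/G(8) + B(-45)/E = 2195/168 + 1/(-756/5) = 2195*(1/168) + 1*(-5/756) = 2195/168 - 5/756 = 19745/1512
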